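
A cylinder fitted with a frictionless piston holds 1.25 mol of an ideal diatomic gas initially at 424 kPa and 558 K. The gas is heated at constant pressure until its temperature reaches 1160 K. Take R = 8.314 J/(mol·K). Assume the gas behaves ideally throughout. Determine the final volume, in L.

28.4 L

V₁ = nRT₁/P₁ = 1.25×8.314×558/424 = 13.7 L.
Isobaric: P stays 424 kPa; V/T = const ⇒ T₂ = 1160 K, V₂ = 28.4 L.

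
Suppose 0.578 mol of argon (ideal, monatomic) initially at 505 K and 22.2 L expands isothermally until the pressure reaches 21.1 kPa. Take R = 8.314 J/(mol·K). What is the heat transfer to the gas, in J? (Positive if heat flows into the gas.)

3990 J

P₁ = nRT₁/V₁ = 0.578×8.314×505/22.2 = 109 kPa.
Isothermal: T stays 505 K; PV = const ⇒ V₂ = 115 L, P₂ = 21.1 kPa.
ΔU = 0 (ideal gas, T constant).
W = nRT ln(V₂/V₁) = 0.578×8.314×505×ln(5.18) = 3990 J.
Q = ΔU + W = 3990 J.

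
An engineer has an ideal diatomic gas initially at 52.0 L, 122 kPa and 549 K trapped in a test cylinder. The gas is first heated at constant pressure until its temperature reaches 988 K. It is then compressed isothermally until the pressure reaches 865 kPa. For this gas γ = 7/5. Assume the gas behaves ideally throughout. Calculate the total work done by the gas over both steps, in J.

n = P₁V₁/(RT₁) = 122×52.0/(8.314×549) = 1.39 mol.
Step 1 — Isobaric: P stays 122 kPa; V/T = const ⇒ T₂ = 988 K, V₂ = 93.6 L.
W = PΔV = 122×(93.6−52.0) kPa·L = 5070 J.
ΔU = nCvΔT = 1.39×20.8×(988−549) = 12700 J.
Q = ΔU + W = nCpΔT = 17800 J.
State after step 1: P = 122 kPa, V = 93.6 L, T = 988 K.
Step 2 — Isothermal: T stays 988 K; PV = const ⇒ V₂ = 13.2 L, P₂ = 865 kPa.
ΔU = 0 (ideal gas, T constant).
W = nRT ln(V₂/V₁) = 1.39×8.314×988×ln(0.141) = -22400 J.
Q = ΔU + W = -22400 J.
Net over both steps: W = -17300 J, Q = -4610 J, ΔU = 12700 J.

-17300 J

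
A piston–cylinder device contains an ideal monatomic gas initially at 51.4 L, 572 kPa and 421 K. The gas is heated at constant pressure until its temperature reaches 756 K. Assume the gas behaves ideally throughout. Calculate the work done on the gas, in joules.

-23400 J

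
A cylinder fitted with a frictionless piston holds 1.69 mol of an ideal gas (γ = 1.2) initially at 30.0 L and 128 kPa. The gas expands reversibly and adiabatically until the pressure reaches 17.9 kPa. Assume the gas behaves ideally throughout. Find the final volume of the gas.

T₁ = P₁V₁/(nR) = 128×30.0/(1.69×8.314) = 273 K.
Adiabatic: T₂/T₁ = (P₂/P₁)^((γ−1)/γ) ⇒ T₂ = 273×(0.140)^0.167 = 197 K; V₂ = 155 L.

155 L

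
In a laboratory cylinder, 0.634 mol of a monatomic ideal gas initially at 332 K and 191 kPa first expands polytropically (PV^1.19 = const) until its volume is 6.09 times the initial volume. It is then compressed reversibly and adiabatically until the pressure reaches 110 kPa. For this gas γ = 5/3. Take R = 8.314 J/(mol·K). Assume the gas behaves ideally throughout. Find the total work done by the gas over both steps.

V₁ = nRT₁/P₁ = 0.634×8.314×332/191 = 9.16 L.
Step 1 — Polytropic n=1.19: T₂ = T₁(V₁/V₂)^(n−1) = 332×(0.164)^0.19 = 236 K; P₂ = P₁(V₁/V₂)^n = 22.3 kPa.
W = (P₁V₁−P₂V₂)/(n−1) = (191×9.16−22.3×55.8)/0.19 = 2680 J.
ΔU = nCvΔT = 0.634×12.5×(236−332) = -763 J.
Q = ΔU + W = 1910 J.
State after step 1: P = 22.3 kPa, V = 55.8 L, T = 236 K.
Step 2 — Adiabatic: T₂/T₁ = (P₂/P₁)^((γ−1)/γ) ⇒ T₂ = 236×(4.94)^0.400 = 446 K; V₂ = 21.4 L.
ΔU = nCvΔT = 0.634×12.5×(446−236) = 1670 J.
Q = 0 for an adiabatic process, so W = −ΔU = -1670 J.
Net over both steps: W = 1010 J, Q = 1910 J, ΔU = 904 J.

1010 J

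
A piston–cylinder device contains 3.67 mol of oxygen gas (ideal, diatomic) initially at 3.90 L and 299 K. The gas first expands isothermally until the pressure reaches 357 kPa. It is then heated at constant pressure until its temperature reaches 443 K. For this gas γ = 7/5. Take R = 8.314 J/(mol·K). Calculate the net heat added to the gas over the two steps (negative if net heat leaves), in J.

32500 J

P₁ = nRT₁/V₁ = 3.67×8.314×299/3.90 = 2340 kPa.
Step 1 — Isothermal: T stays 299 K; PV = const ⇒ V₂ = 25.6 L, P₂ = 357 kPa.
ΔU = 0 (ideal gas, T constant).
W = nRT ln(V₂/V₁) = 3.67×8.314×299×ln(6.55) = 17200 J.
Q = ΔU + W = 17200 J.
State after step 1: P = 357 kPa, V = 25.6 L, T = 299 K.
Step 2 — Isobaric: P stays 357 kPa; V/T = const ⇒ T₂ = 443 K, V₂ = 37.9 L.
W = PΔV = 357×(37.9−25.6) kPa·L = 4390 J.
ΔU = nCvΔT = 3.67×20.8×(443−299) = 11000 J.
Q = ΔU + W = nCpΔT = 15400 J.
Net over both steps: W = 21500 J, Q = 32500 J, ΔU = 11000 J.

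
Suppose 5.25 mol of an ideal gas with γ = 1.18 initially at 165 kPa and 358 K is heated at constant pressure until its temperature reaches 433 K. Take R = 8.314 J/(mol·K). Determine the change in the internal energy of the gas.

18200 J

V₁ = nRT₁/P₁ = 5.25×8.314×358/165 = 94.7 L.
Isobaric: P stays 165 kPa; V/T = const ⇒ T₂ = 433 K, V₂ = 115 L.
For an ideal gas ΔU = nCvΔT with Cv = R/(γ−1) = 46.2 J/(mol·K).
ΔU = 5.25×46.2×(433−358) = 18200 J.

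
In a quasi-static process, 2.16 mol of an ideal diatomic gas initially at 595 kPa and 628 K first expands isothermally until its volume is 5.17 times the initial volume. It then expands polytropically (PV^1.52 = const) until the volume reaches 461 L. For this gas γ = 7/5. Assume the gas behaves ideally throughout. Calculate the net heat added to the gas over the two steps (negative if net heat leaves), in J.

V₁ = nRT₁/P₁ = 2.16×8.314×628/595 = 19.0 L.
Step 1 — Isothermal: T stays 628 K; PV = const ⇒ V₂ = 98.0 L, P₂ = 115 kPa.
ΔU = 0 (ideal gas, T constant).
W = nRT ln(V₂/V₁) = 2.16×8.314×628×ln(5.17) = 18500 J.
Q = ΔU + W = 18500 J.
State after step 1: P = 115 kPa, V = 98.0 L, T = 628 K.
Step 2 — Polytropic n=1.52: T₂ = T₁(V₁/V₂)^(n−1) = 628×(0.213)^0.52 = 281 K; P₂ = P₁(V₁/V₂)^n = 10.9 kPa.
W = (P₁V₁−P₂V₂)/(n−1) = (115×98.0−10.9×461)/0.52 = 12000 J.
ΔU = nCvΔT = 2.16×20.8×(281−628) = -15600 J.
Q = ΔU + W = -3600 J.
Net over both steps: W = 30500 J, Q = 14900 J, ΔU = -15600 J.

14900 J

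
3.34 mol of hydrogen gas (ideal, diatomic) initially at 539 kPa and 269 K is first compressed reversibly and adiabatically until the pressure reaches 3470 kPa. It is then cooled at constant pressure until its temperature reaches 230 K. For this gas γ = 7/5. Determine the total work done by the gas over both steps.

-19400 J

V₁ = nRT₁/P₁ = 3.34×8.314×269/539 = 13.9 L.
Step 1 — Adiabatic: T₂/T₁ = (P₂/P₁)^((γ−1)/γ) ⇒ T₂ = 269×(6.44)^0.286 = 458 K; V₂ = 3.66 L.
ΔU = nCvΔT = 3.34×20.8×(458−269) = 13100 J.
Q = 0 for an adiabatic process, so W = −ΔU = -13100 J.
State after step 1: P = 3470 kPa, V = 3.66 L, T = 458 K.
Step 2 — Isobaric: P stays 3470 kPa; V/T = const ⇒ T₂ = 230 K, V₂ = 1.84 L.
W = PΔV = 3470×(1.84−3.66) kPa·L = -6330 J.
ΔU = nCvΔT = 3.34×20.8×(230−458) = -15800 J.
Q = ΔU + W = nCpΔT = -22200 J.
Net over both steps: W = -19400 J, Q = -22200 J, ΔU = -2710 J.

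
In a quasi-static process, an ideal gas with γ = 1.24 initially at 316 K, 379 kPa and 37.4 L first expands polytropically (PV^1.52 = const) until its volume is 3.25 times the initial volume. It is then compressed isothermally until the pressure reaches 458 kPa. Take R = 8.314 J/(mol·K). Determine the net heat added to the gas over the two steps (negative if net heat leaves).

-29800 J

n = P₁V₁/(RT₁) = 379×37.4/(8.314×316) = 5.40 mol.
Step 1 — Polytropic n=1.52: T₂ = T₁(V₁/V₂)^(n−1) = 316×(0.308)^0.52 = 171 K; P₂ = P₁(V₁/V₂)^n = 63.2 kPa.
W = (P₁V₁−P₂V₂)/(n−1) = (379×37.4−63.2×122)/0.52 = 12500 J.
ΔU = nCvΔT = 5.40×34.6×(171−316) = -27100 J.
Q = ΔU + W = -14600 J.
State after step 1: P = 63.2 kPa, V = 122 L, T = 171 K.
Step 2 — Isothermal: T stays 171 K; PV = const ⇒ V₂ = 16.8 L, P₂ = 458 kPa.
ΔU = 0 (ideal gas, T constant).
W = nRT ln(V₂/V₁) = 5.40×8.314×171×ln(0.138) = -15200 J.
Q = ΔU + W = -15200 J.
Net over both steps: W = -2720 J, Q = -29800 J, ΔU = -27100 J.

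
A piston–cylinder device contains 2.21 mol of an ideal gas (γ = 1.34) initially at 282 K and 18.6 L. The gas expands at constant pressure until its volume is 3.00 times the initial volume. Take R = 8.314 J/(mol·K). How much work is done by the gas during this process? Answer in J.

P₁ = nRT₁/V₁ = 2.21×8.314×282/18.6 = 279 kPa.
Isobaric: P stays 279 kPa; V/T = const ⇒ T₂ = 846 K, V₂ = 55.8 L.
W = PΔV = 279×(55.8−18.6) kPa·L = 10400 J.

10400 J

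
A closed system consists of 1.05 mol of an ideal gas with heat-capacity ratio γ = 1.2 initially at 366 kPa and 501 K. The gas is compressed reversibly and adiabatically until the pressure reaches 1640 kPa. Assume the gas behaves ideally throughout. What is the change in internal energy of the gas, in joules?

V₁ = nRT₁/P₁ = 1.05×8.314×501/366 = 11.9 L.
Adiabatic: T₂/T₁ = (P₂/P₁)^((γ−1)/γ) ⇒ T₂ = 501×(4.48)^0.167 = 643 K; V₂ = 3.42 L.
For an ideal gas ΔU = nCvΔT with Cv = R/(γ−1) = 41.6 J/(mol·K).
ΔU = 1.05×41.6×(643−501) = 6210 J.

6210 J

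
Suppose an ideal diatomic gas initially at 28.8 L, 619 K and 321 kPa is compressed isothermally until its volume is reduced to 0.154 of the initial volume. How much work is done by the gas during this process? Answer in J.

-17300 J

n = P₁V₁/(RT₁) = 321×28.8/(8.314×619) = 1.80 mol.
Isothermal: T stays 619 K; PV = const ⇒ V₂ = 4.44 L, P₂ = 2080 kPa.
W = nRT ln(V₂/V₁) = 1.80×8.314×619×ln(0.154) = -17300 J.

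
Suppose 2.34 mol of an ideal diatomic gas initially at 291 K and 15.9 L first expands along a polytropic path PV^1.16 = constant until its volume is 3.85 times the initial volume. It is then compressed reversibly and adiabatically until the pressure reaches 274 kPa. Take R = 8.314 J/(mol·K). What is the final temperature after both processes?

P₁ = nRT₁/V₁ = 2.34×8.314×291/15.9 = 356 kPa.
Step 1 — Polytropic n=1.16: T₂ = T₁(V₁/V₂)^(n−1) = 291×(0.260)^0.16 = 235 K; P₂ = P₁(V₁/V₂)^n = 74.5 kPa.
W = (P₁V₁−P₂V₂)/(n−1) = (356×15.9−74.5×61.2)/0.16 = 6860 J.
ΔU = nCvΔT = 2.34×20.8×(235−291) = -2750 J.
Q = ΔU + W = 4120 J.
State after step 1: P = 74.5 kPa, V = 61.2 L, T = 235 K.
Step 2 — Adiabatic: T₂/T₁ = (P₂/P₁)^((γ−1)/γ) ⇒ T₂ = 235×(3.68)^0.286 = 340 K; V₂ = 24.2 L.
ΔU = nCvΔT = 2.34×20.8×(340−235) = 5140 J.
Q = 0 for an adiabatic process, so W = −ΔU = -5140 J.
Net over both steps: W = 1730 J, Q = 4120 J, ΔU = 2390 J.

340 K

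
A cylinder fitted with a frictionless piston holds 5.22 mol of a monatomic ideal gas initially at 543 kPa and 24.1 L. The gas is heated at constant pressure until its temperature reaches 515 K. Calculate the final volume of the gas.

41.2 L

T₁ = P₁V₁/(nR) = 543×24.1/(5.22×8.314) = 302 K.
Isobaric: P stays 543 kPa; V/T = const ⇒ T₂ = 515 K, V₂ = 41.2 L.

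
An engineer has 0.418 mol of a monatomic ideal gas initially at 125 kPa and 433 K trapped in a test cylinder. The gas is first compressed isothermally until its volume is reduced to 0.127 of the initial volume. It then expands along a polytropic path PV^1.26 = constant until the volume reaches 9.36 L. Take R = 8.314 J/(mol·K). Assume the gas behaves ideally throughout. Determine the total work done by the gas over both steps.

-931 J

V₁ = nRT₁/P₁ = 0.418×8.314×433/125 = 12.0 L.
Step 1 — Isothermal: T stays 433 K; PV = const ⇒ V₂ = 1.53 L, P₂ = 984 kPa.
ΔU = 0 (ideal gas, T constant).
W = nRT ln(V₂/V₁) = 0.418×8.314×433×ln(0.127) = -3110 J.
Q = ΔU + W = -3110 J.
State after step 1: P = 984 kPa, V = 1.53 L, T = 433 K.
Step 2 — Polytropic n=1.26: T₂ = T₁(V₁/V₂)^(n−1) = 433×(0.163)^0.26 = 270 K; P₂ = P₁(V₁/V₂)^n = 100 kPa.
W = (P₁V₁−P₂V₂)/(n−1) = (984×1.53−100×9.36)/0.26 = 2170 J.
ΔU = nCvΔT = 0.418×12.5×(270−433) = -848 J.
Q = ΔU + W = 1330 J.
Net over both steps: W = -931 J, Q = -1780 J, ΔU = -848 J.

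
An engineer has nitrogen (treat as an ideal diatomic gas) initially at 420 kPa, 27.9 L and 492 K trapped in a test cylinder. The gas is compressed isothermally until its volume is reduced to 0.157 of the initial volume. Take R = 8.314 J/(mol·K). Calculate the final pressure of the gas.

2680 kPa

Isothermal: T stays 492 K; PV = const ⇒ V₂ = 4.38 L, P₂ = 2680 kPa.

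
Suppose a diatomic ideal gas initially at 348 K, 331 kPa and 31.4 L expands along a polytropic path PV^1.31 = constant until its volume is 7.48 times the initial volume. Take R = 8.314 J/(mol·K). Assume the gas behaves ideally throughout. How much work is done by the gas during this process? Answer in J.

n = P₁V₁/(RT₁) = 331×31.4/(8.314×348) = 3.59 mol.
Polytropic n=1.31: T₂ = T₁(V₁/V₂)^(n−1) = 348×(0.134)^0.31 = 186 K; P₂ = P₁(V₁/V₂)^n = 23.7 kPa.
W = (P₁V₁−P₂V₂)/(n−1) = (331×31.4−23.7×235)/0.31 = 15600 J.

15600 J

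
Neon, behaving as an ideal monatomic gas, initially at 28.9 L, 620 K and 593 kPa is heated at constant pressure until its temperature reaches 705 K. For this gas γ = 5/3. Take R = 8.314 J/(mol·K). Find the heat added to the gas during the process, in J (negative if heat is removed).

n = P₁V₁/(RT₁) = 593×28.9/(8.314×620) = 3.32 mol.
Isobaric: P stays 593 kPa; V/T = const ⇒ T₂ = 705 K, V₂ = 32.9 L.
W = PΔV = 593×(32.9−28.9) kPa·L = 2350 J.
ΔU = nCvΔT = 3.32×12.5×(705−620) = 3520 J.
Q = ΔU + W = nCpΔT = 5870 J.

5870 J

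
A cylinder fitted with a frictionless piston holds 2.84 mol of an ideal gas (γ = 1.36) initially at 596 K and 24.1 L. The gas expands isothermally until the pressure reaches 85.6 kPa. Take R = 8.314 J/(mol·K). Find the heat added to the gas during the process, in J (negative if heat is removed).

27000 J

P₁ = nRT₁/V₁ = 2.84×8.314×596/24.1 = 584 kPa.
Isothermal: T stays 596 K; PV = const ⇒ V₂ = 164 L, P₂ = 85.6 kPa.
ΔU = 0 (ideal gas, T constant).
W = nRT ln(V₂/V₁) = 2.84×8.314×596×ln(6.82) = 27000 J.
Q = ΔU + W = 27000 J.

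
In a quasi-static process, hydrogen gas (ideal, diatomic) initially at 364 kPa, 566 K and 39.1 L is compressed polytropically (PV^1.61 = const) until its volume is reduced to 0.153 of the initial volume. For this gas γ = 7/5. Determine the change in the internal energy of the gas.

76200 J

n = P₁V₁/(RT₁) = 364×39.1/(8.314×566) = 3.02 mol.
Polytropic n=1.61: T₂ = T₁(V₁/V₂)^(n−1) = 566×(6.54)^0.61 = 1780 K; P₂ = P₁(V₁/V₂)^n = 7480 kPa.
For an ideal gas ΔU = nCvΔT with Cv = (5/2)R = 20.8 J/(mol·K).
ΔU = 3.02×20.8×(1780−566) = 76200 J.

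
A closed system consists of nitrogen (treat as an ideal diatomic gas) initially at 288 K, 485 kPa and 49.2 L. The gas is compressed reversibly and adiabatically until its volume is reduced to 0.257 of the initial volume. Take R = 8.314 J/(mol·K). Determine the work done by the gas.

-43100 J

n = P₁V₁/(RT₁) = 485×49.2/(8.314×288) = 9.97 mol.
Adiabatic: TV^(γ−1) = const ⇒ T₂ = 288×(3.89)^0.400 = 496 K; PV^γ = const ⇒ P₂ = 3250 kPa.
ΔU = nCvΔT = 9.97×20.8×(496−288) = 43100 J.
Q = 0 for an adiabatic process, so W = −ΔU = -43100 J.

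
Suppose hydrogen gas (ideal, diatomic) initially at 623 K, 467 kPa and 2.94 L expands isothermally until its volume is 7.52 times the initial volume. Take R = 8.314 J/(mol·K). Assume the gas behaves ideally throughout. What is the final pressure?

Isothermal: T stays 623 K; PV = const ⇒ V₂ = 22.1 L, P₂ = 62.1 kPa.

62.1 kPa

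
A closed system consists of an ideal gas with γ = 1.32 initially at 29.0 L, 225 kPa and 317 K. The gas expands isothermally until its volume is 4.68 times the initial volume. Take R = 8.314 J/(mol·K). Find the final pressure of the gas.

48.1 kPa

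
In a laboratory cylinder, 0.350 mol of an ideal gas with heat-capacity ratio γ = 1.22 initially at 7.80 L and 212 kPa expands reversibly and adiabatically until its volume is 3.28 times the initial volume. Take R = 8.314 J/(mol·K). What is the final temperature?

438 K

T₁ = P₁V₁/(nR) = 212×7.80/(0.350×8.314) = 568 K.
Adiabatic: TV^(γ−1) = const ⇒ T₂ = 568×(0.305)^0.220 = 438 K; PV^γ = const ⇒ P₂ = 49.8 kPa.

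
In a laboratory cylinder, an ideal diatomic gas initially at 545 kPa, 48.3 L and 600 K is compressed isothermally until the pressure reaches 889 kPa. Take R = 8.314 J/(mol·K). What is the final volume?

Isothermal: T stays 600 K; PV = const ⇒ V₂ = 29.6 L, P₂ = 889 kPa.

29.6 L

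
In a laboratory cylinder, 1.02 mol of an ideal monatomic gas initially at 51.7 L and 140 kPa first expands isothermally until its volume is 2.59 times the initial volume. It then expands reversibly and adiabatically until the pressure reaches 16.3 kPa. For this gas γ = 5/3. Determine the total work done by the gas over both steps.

11000 J

T₁ = P₁V₁/(nR) = 140×51.7/(1.02×8.314) = 854 K.
Step 1 — Isothermal: T stays 854 K; PV = const ⇒ V₂ = 134 L, P₂ = 54.1 kPa.
ΔU = 0 (ideal gas, T constant).
W = nRT ln(V₂/V₁) = 1.02×8.314×854×ln(2.59) = 6890 J.
Q = ΔU + W = 6890 J.
State after step 1: P = 54.1 kPa, V = 134 L, T = 854 K.
Step 2 — Adiabatic: T₂/T₁ = (P₂/P₁)^((γ−1)/γ) ⇒ T₂ = 854×(0.302)^0.400 = 528 K; V₂ = 275 L.
ΔU = nCvΔT = 1.02×12.5×(528−854) = -4140 J.
Q = 0 for an adiabatic process, so W = −ΔU = 4140 J.
Net over both steps: W = 11000 J, Q = 6890 J, ΔU = -4140 J.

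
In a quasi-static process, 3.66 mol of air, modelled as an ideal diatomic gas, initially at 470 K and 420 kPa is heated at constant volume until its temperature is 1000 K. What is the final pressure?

894 kPa

V₁ = nRT₁/P₁ = 3.66×8.314×470/420 = 34.1 L.
Isochoric: V stays 34.1 L; P/T = const ⇒ T₂ = 1000 K, P₂ = 894 kPa.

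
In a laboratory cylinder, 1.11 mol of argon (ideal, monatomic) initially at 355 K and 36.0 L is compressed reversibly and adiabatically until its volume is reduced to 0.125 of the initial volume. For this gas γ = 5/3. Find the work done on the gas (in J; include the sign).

14700 J

P₁ = nRT₁/V₁ = 1.11×8.314×355/36.0 = 91.0 kPa.
Adiabatic: TV^(γ−1) = const ⇒ T₂ = 355×(8.00)^0.667 = 1420 K; PV^γ = const ⇒ P₂ = 2910 kPa.
ΔU = nCvΔT = 1.11×12.5×(1420−355) = 14700 J.
Q = 0 for an adiabatic process, so W = −ΔU = -14700 J.
Work done on the gas = −W_by = 14700 J.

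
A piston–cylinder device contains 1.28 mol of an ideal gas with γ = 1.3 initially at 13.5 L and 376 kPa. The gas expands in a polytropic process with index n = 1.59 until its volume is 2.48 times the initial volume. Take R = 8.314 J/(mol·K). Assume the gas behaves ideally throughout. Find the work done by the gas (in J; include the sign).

T₁ = P₁V₁/(nR) = 376×13.5/(1.28×8.314) = 477 K.
Polytropic n=1.59: T₂ = T₁(V₁/V₂)^(n−1) = 477×(0.403)^0.59 = 279 K; P₂ = P₁(V₁/V₂)^n = 88.7 kPa.
W = (P₁V₁−P₂V₂)/(n−1) = (376×13.5−88.7×33.5)/0.59 = 3570 J.

3570 J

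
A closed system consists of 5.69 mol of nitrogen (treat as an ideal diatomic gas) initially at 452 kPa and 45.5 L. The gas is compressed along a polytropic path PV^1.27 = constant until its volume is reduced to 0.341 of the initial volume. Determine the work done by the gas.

-25700 J

T₁ = P₁V₁/(nR) = 452×45.5/(5.69×8.314) = 435 K.
Polytropic n=1.27: T₂ = T₁(V₁/V₂)^(n−1) = 435×(2.93)^0.27 = 581 K; P₂ = P₁(V₁/V₂)^n = 1770 kPa.
W = (P₁V₁−P₂V₂)/(n−1) = (452×45.5−1770×15.5)/0.27 = -25700 J.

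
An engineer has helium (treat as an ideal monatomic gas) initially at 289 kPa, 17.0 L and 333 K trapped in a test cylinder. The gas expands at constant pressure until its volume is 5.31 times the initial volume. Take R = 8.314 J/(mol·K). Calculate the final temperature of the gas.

1770 K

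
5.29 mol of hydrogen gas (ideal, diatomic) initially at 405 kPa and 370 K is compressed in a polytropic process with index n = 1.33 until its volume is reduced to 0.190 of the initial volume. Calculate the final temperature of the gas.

640 K

V₁ = nRT₁/P₁ = 5.29×8.314×370/405 = 40.2 L.
Polytropic n=1.33: T₂ = T₁(V₁/V₂)^(n−1) = 370×(5.26)^0.33 = 640 K; P₂ = P₁(V₁/V₂)^n = 3690 kPa.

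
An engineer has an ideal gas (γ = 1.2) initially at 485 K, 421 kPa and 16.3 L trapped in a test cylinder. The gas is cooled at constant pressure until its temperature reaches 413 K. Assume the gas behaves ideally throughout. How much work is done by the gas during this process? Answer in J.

-1020 J

n = P₁V₁/(RT₁) = 421×16.3/(8.314×485) = 1.70 mol.
Isobaric: P stays 421 kPa; V/T = const ⇒ T₂ = 413 K, V₂ = 13.9 L.
W = PΔV = 421×(13.9−16.3) kPa·L = -1020 J.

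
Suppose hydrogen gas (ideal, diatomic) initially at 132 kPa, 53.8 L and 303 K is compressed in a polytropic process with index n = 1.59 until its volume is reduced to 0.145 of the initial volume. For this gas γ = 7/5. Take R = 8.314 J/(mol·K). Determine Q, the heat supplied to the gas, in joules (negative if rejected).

12100 J

n = P₁V₁/(RT₁) = 132×53.8/(8.314×303) = 2.82 mol.
Polytropic n=1.59: T₂ = T₁(V₁/V₂)^(n−1) = 303×(6.90)^0.59 = 947 K; P₂ = P₁(V₁/V₂)^n = 2840 kPa.
W = (P₁V₁−P₂V₂)/(n−1) = (132×53.8−2840×7.80)/0.59 = -25600 J.
ΔU = nCvΔT = 2.82×20.8×(947−303) = 37700 J.
Q = ΔU + W = 12100 J.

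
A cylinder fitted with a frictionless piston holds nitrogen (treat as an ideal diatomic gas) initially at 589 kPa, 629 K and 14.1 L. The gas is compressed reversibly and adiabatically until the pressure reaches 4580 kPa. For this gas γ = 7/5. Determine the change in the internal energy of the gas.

n = P₁V₁/(RT₁) = 589×14.1/(8.314×629) = 1.59 mol.
Adiabatic: T₂/T₁ = (P₂/P₁)^((γ−1)/γ) ⇒ T₂ = 629×(7.78)^0.286 = 1130 K; V₂ = 3.26 L.
For an ideal gas ΔU = nCvΔT with Cv = (5/2)R = 20.8 J/(mol·K).
ΔU = 1.59×20.8×(1130−629) = 16500 J.

16500 J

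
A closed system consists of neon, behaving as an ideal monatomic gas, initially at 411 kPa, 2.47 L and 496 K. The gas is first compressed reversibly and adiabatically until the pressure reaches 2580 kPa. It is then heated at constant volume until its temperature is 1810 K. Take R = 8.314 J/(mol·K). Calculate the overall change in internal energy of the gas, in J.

n = P₁V₁/(RT₁) = 411×2.47/(8.314×496) = 0.246 mol.
Step 1 — Adiabatic: T₂/T₁ = (P₂/P₁)^((γ−1)/γ) ⇒ T₂ = 496×(6.28)^0.400 = 1030 K; V₂ = 0.820 L.
ΔU = nCvΔT = 0.246×12.5×(1030−496) = 1650 J.
Q = 0 for an adiabatic process, so W = −ΔU = -1650 J.
State after step 1: P = 2580 kPa, V = 0.820 L, T = 1030 K.
Step 2 — Isochoric: V stays 0.820 L; P/T = const ⇒ T₂ = 1810 K, P₂ = 4520 kPa.
W = 0 (no volume change).
ΔU = nCvΔT = 0.246×12.5×(1810−1030) = 2380 J.
Q = ΔU = 2380 J.
Net over both steps: W = -1650 J, Q = 2380 J, ΔU = 4030 J.

4030 J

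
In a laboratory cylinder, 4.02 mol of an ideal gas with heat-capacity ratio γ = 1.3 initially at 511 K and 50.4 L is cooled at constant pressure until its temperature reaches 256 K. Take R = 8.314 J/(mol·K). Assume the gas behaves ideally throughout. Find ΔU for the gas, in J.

-28400 J

P₁ = nRT₁/V₁ = 4.02×8.314×511/50.4 = 339 kPa.
Isobaric: P stays 339 kPa; V/T = const ⇒ T₂ = 256 K, V₂ = 25.2 L.
For an ideal gas ΔU = nCvΔT with Cv = R/(γ−1) = 27.7 J/(mol·K).
ΔU = 4.02×27.7×(256−511) = -28400 J.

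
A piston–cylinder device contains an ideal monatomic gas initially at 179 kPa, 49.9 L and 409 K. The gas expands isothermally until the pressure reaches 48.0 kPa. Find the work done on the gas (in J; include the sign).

-11800 J

n = P₁V₁/(RT₁) = 179×49.9/(8.314×409) = 2.63 mol.
Isothermal: T stays 409 K; PV = const ⇒ V₂ = 186 L, P₂ = 48.0 kPa.
W = nRT ln(V₂/V₁) = 2.63×8.314×409×ln(3.73) = 11800 J.
Work done on the gas = −W_by = -11800 J.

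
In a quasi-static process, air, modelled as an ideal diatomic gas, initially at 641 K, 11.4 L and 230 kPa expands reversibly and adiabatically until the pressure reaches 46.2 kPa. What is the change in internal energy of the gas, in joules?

n = P₁V₁/(RT₁) = 230×11.4/(8.314×641) = 0.492 mol.
Adiabatic: T₂/T₁ = (P₂/P₁)^((γ−1)/γ) ⇒ T₂ = 641×(0.201)^0.286 = 405 K; V₂ = 35.9 L.
For an ideal gas ΔU = nCvΔT with Cv = (5/2)R = 20.8 J/(mol·K).
ΔU = 0.492×20.8×(405−641) = -2410 J.

-2410 J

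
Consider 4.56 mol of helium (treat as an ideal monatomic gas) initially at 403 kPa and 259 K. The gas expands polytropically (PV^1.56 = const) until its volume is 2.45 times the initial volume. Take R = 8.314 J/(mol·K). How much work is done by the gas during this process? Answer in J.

6920 J

V₁ = nRT₁/P₁ = 4.56×8.314×259/403 = 24.4 L.
Polytropic n=1.56: T₂ = T₁(V₁/V₂)^(n−1) = 259×(0.408)^0.56 = 157 K; P₂ = P₁(V₁/V₂)^n = 99.6 kPa.
W = (P₁V₁−P₂V₂)/(n−1) = (403×24.4−99.6×59.7)/0.56 = 6920 J.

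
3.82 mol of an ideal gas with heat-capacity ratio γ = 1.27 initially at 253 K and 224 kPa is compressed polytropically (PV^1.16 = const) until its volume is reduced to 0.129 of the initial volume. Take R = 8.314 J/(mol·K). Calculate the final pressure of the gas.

V₁ = nRT₁/P₁ = 3.82×8.314×253/224 = 35.9 L.
Polytropic n=1.16: T₂ = T₁(V₁/V₂)^(n−1) = 253×(7.75)^0.16 = 351 K; P₂ = P₁(V₁/V₂)^n = 2410 kPa.

2410 kPa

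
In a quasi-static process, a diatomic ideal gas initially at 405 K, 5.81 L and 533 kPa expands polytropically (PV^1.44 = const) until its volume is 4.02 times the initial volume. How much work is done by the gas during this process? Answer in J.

3220 J

n = P₁V₁/(RT₁) = 533×5.81/(8.314×405) = 0.920 mol.
Polytropic n=1.44: T₂ = T₁(V₁/V₂)^(n−1) = 405×(0.249)^0.44 = 220 K; P₂ = P₁(V₁/V₂)^n = 71.9 kPa.
W = (P₁V₁−P₂V₂)/(n−1) = (533×5.81−71.9×23.4)/0.44 = 3220 J.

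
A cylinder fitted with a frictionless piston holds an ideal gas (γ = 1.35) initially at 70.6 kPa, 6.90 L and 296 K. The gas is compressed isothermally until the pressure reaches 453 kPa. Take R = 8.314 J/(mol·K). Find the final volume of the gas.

Isothermal: T stays 296 K; PV = const ⇒ V₂ = 1.08 L, P₂ = 453 kPa.

1.08 L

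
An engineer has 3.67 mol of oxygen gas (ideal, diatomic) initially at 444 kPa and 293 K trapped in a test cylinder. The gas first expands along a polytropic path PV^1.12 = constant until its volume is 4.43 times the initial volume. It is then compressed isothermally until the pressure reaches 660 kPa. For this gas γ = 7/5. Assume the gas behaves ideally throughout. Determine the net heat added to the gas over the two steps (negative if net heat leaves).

-6900 J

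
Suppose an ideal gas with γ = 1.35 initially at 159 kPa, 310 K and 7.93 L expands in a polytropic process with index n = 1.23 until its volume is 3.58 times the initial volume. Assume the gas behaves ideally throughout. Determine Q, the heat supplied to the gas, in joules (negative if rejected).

478 J

n = P₁V₁/(RT₁) = 159×7.93/(8.314×310) = 0.489 mol.
Polytropic n=1.23: T₂ = T₁(V₁/V₂)^(n−1) = 310×(0.279)^0.23 = 231 K; P₂ = P₁(V₁/V₂)^n = 33.1 kPa.
W = (P₁V₁−P₂V₂)/(n−1) = (159×7.93−33.1×28.4)/0.23 = 1390 J.
ΔU = nCvΔT = 0.489×23.8×(231−310) = -916 J.
Q = ΔU + W = 478 J.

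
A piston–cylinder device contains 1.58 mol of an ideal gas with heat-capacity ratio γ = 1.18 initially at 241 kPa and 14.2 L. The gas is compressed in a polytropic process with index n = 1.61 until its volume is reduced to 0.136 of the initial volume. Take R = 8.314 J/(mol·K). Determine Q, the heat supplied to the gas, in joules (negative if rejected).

31900 J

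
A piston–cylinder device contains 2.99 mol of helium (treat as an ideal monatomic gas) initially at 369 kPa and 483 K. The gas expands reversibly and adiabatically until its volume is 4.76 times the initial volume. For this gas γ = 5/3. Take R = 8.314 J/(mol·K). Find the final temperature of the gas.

171 K

V₁ = nRT₁/P₁ = 2.99×8.314×483/369 = 32.5 L.
Adiabatic: TV^(γ−1) = const ⇒ T₂ = 483×(0.210)^0.667 = 171 K; PV^γ = const ⇒ P₂ = 27.4 kPa.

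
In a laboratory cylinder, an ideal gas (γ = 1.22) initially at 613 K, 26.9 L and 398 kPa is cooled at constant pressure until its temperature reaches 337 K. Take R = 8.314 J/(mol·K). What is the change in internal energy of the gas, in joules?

-21900 J

n = P₁V₁/(RT₁) = 398×26.9/(8.314×613) = 2.10 mol.
Isobaric: P stays 398 kPa; V/T = const ⇒ T₂ = 337 K, V₂ = 14.8 L.
For an ideal gas ΔU = nCvΔT with Cv = R/(γ−1) = 37.8 J/(mol·K).
ΔU = 2.10×37.8×(337−613) = -21900 J.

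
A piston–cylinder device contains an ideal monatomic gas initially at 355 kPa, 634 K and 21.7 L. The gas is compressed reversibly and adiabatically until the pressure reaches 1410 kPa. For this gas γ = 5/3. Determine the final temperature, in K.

Adiabatic: T₂/T₁ = (P₂/P₁)^((γ−1)/γ) ⇒ T₂ = 634×(3.97)^0.400 = 1100 K; V₂ = 9.49 L.

1100 K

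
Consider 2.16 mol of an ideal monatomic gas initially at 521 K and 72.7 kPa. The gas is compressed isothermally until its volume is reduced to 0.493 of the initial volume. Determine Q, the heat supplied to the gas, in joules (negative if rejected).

V₁ = nRT₁/P₁ = 2.16×8.314×521/72.7 = 129 L.
Isothermal: T stays 521 K; PV = const ⇒ V₂ = 63.4 L, P₂ = 147 kPa.
ΔU = 0 (ideal gas, T constant).
W = nRT ln(V₂/V₁) = 2.16×8.314×521×ln(0.493) = -6620 J.
Q = ΔU + W = -6620 J.

-6620 J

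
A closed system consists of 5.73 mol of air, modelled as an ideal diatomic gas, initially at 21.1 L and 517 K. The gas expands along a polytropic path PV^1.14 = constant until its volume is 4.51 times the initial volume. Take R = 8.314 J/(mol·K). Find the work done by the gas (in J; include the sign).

P₁ = nRT₁/V₁ = 5.73×8.314×517/21.1 = 1170 kPa.
Polytropic n=1.14: T₂ = T₁(V₁/V₂)^(n−1) = 517×(0.222)^0.14 = 419 K; P₂ = P₁(V₁/V₂)^n = 210 kPa.
W = (P₁V₁−P₂V₂)/(n−1) = (1170×21.1−210×95.2)/0.14 = 33400 J.

33400 J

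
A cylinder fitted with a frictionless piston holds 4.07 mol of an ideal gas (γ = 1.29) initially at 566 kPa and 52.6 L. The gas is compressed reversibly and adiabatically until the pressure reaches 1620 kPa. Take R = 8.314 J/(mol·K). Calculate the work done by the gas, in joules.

-27400 J

T₁ = P₁V₁/(nR) = 566×52.6/(4.07×8.314) = 880 K.
Adiabatic: T₂/T₁ = (P₂/P₁)^((γ−1)/γ) ⇒ T₂ = 880×(2.86)^0.225 = 1110 K; V₂ = 23.3 L.
ΔU = nCvΔT = 4.07×28.7×(1110−880) = 27400 J.
Q = 0 for an adiabatic process, so W = −ΔU = -27400 J.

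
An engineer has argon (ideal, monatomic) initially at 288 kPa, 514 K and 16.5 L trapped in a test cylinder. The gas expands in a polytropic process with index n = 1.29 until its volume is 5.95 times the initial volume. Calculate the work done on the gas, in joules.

n = P₁V₁/(RT₁) = 288×16.5/(8.314×514) = 1.11 mol.
Polytropic n=1.29: T₂ = T₁(V₁/V₂)^(n−1) = 514×(0.168)^0.29 = 306 K; P₂ = P₁(V₁/V₂)^n = 28.9 kPa.
W = (P₁V₁−P₂V₂)/(n−1) = (288×16.5−28.9×98.2)/0.29 = 6620 J.
Work done on the gas = −W_by = -6620 J.

-6620 J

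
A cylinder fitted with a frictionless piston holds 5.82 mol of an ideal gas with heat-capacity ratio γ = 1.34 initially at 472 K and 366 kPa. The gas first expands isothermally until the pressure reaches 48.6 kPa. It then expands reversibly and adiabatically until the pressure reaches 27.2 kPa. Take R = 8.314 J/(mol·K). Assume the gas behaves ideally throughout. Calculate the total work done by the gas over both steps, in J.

V₁ = nRT₁/P₁ = 5.82×8.314×472/366 = 62.4 L.
Step 1 — Isothermal: T stays 472 K; PV = const ⇒ V₂ = 470 L, P₂ = 48.6 kPa.
ΔU = 0 (ideal gas, T constant).
W = nRT ln(V₂/V₁) = 5.82×8.314×472×ln(7.53) = 46100 J.
Q = ΔU + W = 46100 J.
State after step 1: P = 48.6 kPa, V = 470 L, T = 472 K.
Step 2 — Adiabatic: T₂/T₁ = (P₂/P₁)^((γ−1)/γ) ⇒ T₂ = 472×(0.560)^0.254 = 407 K; V₂ = 725 L.
ΔU = nCvΔT = 5.82×24.5×(407−472) = -9200 J.
Q = 0 for an adiabatic process, so W = −ΔU = 9200 J.
Net over both steps: W = 55300 J, Q = 46100 J, ΔU = -9200 J.

55300 J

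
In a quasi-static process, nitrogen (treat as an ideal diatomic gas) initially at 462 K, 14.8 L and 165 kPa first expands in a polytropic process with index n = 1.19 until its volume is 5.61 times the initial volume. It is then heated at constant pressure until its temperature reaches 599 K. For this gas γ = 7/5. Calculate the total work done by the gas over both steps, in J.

5000 J

n = P₁V₁/(RT₁) = 165×14.8/(8.314×462) = 0.636 mol.
Step 1 — Polytropic n=1.19: T₂ = T₁(V₁/V₂)^(n−1) = 462×(0.178)^0.19 = 333 K; P₂ = P₁(V₁/V₂)^n = 21.2 kPa.
W = (P₁V₁−P₂V₂)/(n−1) = (165×14.8−21.2×83.0)/0.19 = 3590 J.
ΔU = nCvΔT = 0.636×20.8×(333−462) = -1710 J.
Q = ΔU + W = 1890 J.
State after step 1: P = 21.2 kPa, V = 83.0 L, T = 333 K.
Step 2 — Isobaric: P stays 21.2 kPa; V/T = const ⇒ T₂ = 599 K, V₂ = 149 L.
W = PΔV = 21.2×(149−83.0) kPa·L = 1410 J.
ΔU = nCvΔT = 0.636×20.8×(599−333) = 3520 J.
Q = ΔU + W = nCpΔT = 4920 J.
Net over both steps: W = 5000 J, Q = 6810 J, ΔU = 1810 J.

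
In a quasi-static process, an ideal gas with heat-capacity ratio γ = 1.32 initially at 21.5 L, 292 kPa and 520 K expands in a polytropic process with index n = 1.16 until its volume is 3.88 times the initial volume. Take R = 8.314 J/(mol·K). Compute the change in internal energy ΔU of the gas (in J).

n = P₁V₁/(RT₁) = 292×21.5/(8.314×520) = 1.45 mol.
Polytropic n=1.16: T₂ = T₁(V₁/V₂)^(n−1) = 520×(0.258)^0.16 = 419 K; P₂ = P₁(V₁/V₂)^n = 60.6 kPa.
For an ideal gas ΔU = nCvΔT with Cv = R/(γ−1) = 26.0 J/(mol·K).
ΔU = 1.45×26.0×(419−520) = -3830 J.

-3830 J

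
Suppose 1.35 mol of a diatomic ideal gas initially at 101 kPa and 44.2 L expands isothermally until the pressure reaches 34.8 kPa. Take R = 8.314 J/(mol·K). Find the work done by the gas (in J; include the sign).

T₁ = P₁V₁/(nR) = 101×44.2/(1.35×8.314) = 398 K.
Isothermal: T stays 398 K; PV = const ⇒ V₂ = 128 L, P₂ = 34.8 kPa.
W = nRT ln(V₂/V₁) = 1.35×8.314×398×ln(2.90) = 4760 J.

4760 J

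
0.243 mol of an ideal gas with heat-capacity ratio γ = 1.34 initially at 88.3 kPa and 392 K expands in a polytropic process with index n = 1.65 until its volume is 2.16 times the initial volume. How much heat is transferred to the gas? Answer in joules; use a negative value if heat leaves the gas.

V₁ = nRT₁/P₁ = 0.243×8.314×392/88.3 = 8.97 L.
Polytropic n=1.65: T₂ = T₁(V₁/V₂)^(n−1) = 392×(0.463)^0.65 = 238 K; P₂ = P₁(V₁/V₂)^n = 24.8 kPa.
W = (P₁V₁−P₂V₂)/(n−1) = (88.3×8.97−24.8×19.4)/0.65 = 480 J.
ΔU = nCvΔT = 0.243×24.5×(238−392) = -917 J.
Q = ΔU + W = -437 J.

-437 J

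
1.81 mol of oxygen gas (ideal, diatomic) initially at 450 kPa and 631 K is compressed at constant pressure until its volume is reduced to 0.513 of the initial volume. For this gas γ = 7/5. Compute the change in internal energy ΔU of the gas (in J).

-11600 J

V₁ = nRT₁/P₁ = 1.81×8.314×631/450 = 21.1 L.
Isobaric: P stays 450 kPa; V/T = const ⇒ T₂ = 324 K, V₂ = 10.8 L.
For an ideal gas ΔU = nCvΔT with Cv = (5/2)R = 20.8 J/(mol·K).
ΔU = 1.81×20.8×(324−631) = -11600 J.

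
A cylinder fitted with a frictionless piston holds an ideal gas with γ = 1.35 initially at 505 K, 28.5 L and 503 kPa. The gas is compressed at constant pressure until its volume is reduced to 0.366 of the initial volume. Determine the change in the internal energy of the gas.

-26000 J

n = P₁V₁/(RT₁) = 503×28.5/(8.314×505) = 3.41 mol.
Isobaric: P stays 503 kPa; V/T = const ⇒ T₂ = 185 K, V₂ = 10.4 L.
For an ideal gas ΔU = nCvΔT with Cv = R/(γ−1) = 23.8 J/(mol·K).
ΔU = 3.41×23.8×(185−505) = -26000 J.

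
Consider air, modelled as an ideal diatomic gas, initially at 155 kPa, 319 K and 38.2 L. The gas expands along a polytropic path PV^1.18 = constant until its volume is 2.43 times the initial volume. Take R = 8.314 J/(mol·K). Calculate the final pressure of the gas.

Polytropic n=1.18: T₂ = T₁(V₁/V₂)^(n−1) = 319×(0.412)^0.18 = 272 K; P₂ = P₁(V₁/V₂)^n = 54.4 kPa.

54.4 kPa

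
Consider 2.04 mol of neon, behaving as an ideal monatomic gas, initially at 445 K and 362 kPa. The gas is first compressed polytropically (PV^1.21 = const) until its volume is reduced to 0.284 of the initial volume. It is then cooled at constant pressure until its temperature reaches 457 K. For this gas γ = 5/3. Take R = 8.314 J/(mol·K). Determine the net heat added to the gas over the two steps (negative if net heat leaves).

-12600 J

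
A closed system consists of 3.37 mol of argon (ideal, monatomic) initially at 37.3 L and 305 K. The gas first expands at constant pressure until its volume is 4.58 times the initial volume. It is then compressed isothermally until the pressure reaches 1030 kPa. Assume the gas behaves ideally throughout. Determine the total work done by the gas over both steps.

-28200 J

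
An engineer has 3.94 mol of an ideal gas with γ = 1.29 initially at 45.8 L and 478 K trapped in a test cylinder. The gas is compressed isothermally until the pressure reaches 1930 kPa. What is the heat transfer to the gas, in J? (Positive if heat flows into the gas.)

P₁ = nRT₁/V₁ = 3.94×8.314×478/45.8 = 342 kPa.
Isothermal: T stays 478 K; PV = const ⇒ V₂ = 8.11 L, P₂ = 1930 kPa.
ΔU = 0 (ideal gas, T constant).
W = nRT ln(V₂/V₁) = 3.94×8.314×478×ln(0.177) = -27100 J.
Q = ΔU + W = -27100 J.

-27100 J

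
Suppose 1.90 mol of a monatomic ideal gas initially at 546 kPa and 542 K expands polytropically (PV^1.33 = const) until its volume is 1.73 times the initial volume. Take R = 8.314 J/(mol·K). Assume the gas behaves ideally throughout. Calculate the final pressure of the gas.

V₁ = nRT₁/P₁ = 1.90×8.314×542/546 = 15.7 L.
Polytropic n=1.33: T₂ = T₁(V₁/V₂)^(n−1) = 542×(0.578)^0.33 = 452 K; P₂ = P₁(V₁/V₂)^n = 263 kPa.

263 kPa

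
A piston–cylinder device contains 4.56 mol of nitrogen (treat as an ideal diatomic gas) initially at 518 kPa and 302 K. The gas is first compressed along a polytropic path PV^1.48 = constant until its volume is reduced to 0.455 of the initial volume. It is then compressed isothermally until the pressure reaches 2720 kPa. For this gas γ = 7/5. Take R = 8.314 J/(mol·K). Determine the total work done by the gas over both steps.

-19200 J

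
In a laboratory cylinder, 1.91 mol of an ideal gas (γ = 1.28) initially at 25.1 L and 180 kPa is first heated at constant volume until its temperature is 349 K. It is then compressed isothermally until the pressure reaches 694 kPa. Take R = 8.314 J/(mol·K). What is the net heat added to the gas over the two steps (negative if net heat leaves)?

-2690 J

T₁ = P₁V₁/(nR) = 180×25.1/(1.91×8.314) = 285 K.
Step 1 — Isochoric: V stays 25.1 L; P/T = const ⇒ T₂ = 349 K, P₂ = 221 kPa.
W = 0 (no volume change).
ΔU = nCvΔT = 1.91×29.7×(349−285) = 3660 J.
Q = ΔU = 3660 J.
State after step 1: P = 221 kPa, V = 25.1 L, T = 349 K.
Step 2 — Isothermal: T stays 349 K; PV = const ⇒ V₂ = 7.99 L, P₂ = 694 kPa.
ΔU = 0 (ideal gas, T constant).
W = nRT ln(V₂/V₁) = 1.91×8.314×349×ln(0.318) = -6350 J.
Q = ΔU + W = -6350 J.
Net over both steps: W = -6350 J, Q = -2690 J, ΔU = 3660 J.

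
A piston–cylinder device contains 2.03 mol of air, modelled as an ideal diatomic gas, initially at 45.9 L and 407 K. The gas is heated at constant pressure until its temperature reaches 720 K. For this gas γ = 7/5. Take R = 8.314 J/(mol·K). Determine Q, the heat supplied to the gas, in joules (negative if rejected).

18500 J

P₁ = nRT₁/V₁ = 2.03×8.314×407/45.9 = 150 kPa.
Isobaric: P stays 150 kPa; V/T = const ⇒ T₂ = 720 K, V₂ = 81.2 L.
W = PΔV = 150×(81.2−45.9) kPa·L = 5280 J.
ΔU = nCvΔT = 2.03×20.8×(720−407) = 13200 J.
Q = ΔU + W = nCpΔT = 18500 J.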